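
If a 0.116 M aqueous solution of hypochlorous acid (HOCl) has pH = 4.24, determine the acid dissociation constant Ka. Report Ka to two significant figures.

[H+] = 10^(-4.24) = 5.75 × 10^-5 M
At equilibrium [HA] = 0.116 − 5.75 × 10^-5 = 1.16 × 10^-1 M
Ka = [H+][A-]/[HA] = (5.75 × 10^-5)² / 1.16 × 10^-1 = 2.9 × 10^-8

Ka = 2.9 × 10^-8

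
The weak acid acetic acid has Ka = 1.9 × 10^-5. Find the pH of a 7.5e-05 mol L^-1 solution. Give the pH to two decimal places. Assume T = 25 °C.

CH3COOH ⇌ CH3COO- + H+
Ka = x²/(7.5e-05 − x) = 1.9 × 10^-5
Here C₀/Ka ≈ 3.95, so the small-x approximation fails. Use the quadratic:
x = [−1.9e-05 + √(1.9e-05² + 5.7e-09)]/2 = 2.94 × 10^-5 M
pH = −log(2.94 × 10^-5) = 4.53

pH = 4.53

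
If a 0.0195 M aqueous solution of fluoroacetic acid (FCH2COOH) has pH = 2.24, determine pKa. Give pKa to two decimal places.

pKa = 2.62

[H+] = 10^(-2.24) = 5.75 × 10^-3 M
At equilibrium [HA] = 0.0195 − 5.75 × 10^-3 = 1.38 × 10^-2 M
Ka = [H+][A-]/[HA] = (5.75 × 10^-3)² / 1.38 × 10^-2 = 2.40 × 10^-3
pKa = -log(2.40 × 10^-3) = 2.62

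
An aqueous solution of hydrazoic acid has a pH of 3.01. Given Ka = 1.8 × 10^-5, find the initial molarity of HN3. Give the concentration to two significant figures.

C₀ = 5.4 × 10^-2 M

[H+] = 10^(-3.01) = 9.77 × 10^-4 M = x
Ka = x²/(C₀ − x) ⇒ C₀ = x + x²/Ka
C₀ = 9.77 × 10^-4 + (9.77 × 10^-4)²/(1.8 × 10^-5) = 5.40 × 10^-2 M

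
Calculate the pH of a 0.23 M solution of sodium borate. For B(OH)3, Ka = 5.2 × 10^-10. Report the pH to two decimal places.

pH = 11.32

B(OH)4- is the conjugate base of the weak acid B(OH)3.
Kb = Kw/Ka = 1.0×10^-14 / 5.2 × 10^-10 = 1.92 × 10^-5
Kb = [OH-]²/(0.23 − [OH-]) = 1.92 × 10^-5
Since Kb ≪ C₀, [OH-] ≈ √(Kb·C₀) = 2.10 × 10^-3 M.
Check: 0.91% ionized — well under 5%, approximation valid.
pOH = −log(2.10 × 10^-3) = 2.68; pH = 14.00 − 2.68 = 11.32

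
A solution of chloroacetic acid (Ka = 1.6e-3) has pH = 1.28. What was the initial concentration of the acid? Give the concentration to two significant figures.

[H+] = 10^(-1.28) = 5.25 × 10^-2 M = x
Ka = x²/(C₀ − x) ⇒ C₀ = x + x²/Ka
C₀ = 5.25 × 10^-2 + (5.25 × 10^-2)²/(1.6 × 10^-3) = 1.78 M

C₀ = 1.8 M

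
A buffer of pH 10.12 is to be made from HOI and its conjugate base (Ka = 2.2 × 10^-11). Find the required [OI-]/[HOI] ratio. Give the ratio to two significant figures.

pKa = -log(2.2 × 10^-11) = 10.658
pH = pKa + log(r) ⇒ log(r) = 10.12 − 10.658 = -0.538
r = [OI-]/[HOI] = 10^(-0.538) = 0.29

ratio = 0.29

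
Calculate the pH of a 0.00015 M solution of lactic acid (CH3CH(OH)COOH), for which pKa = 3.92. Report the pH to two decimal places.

pH = 4.06

CH3CH(OH)COOH ⇌ CH3CH(OH)COO- + H+
Ka = 10^(−3.92) = 1.20 × 10^-4
Let x = [H+] at equilibrium. Ka = x²/(0.00015 − x).
The 5% rule fails; solving x² + Ka·x − Ka·C₀ = 0 exactly:
x = (−Ka + √(Ka² + 4·Ka·C₀))/2 = 8.70 × 10^-5 M
pH = −log(8.70 × 10^-5) = 4.06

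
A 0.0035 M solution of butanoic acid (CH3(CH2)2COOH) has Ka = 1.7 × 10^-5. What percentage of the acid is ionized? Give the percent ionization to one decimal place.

6.7%

CH3(CH2)2COOH ⇌ CH3(CH2)2COO- + H+; let x = [H+] at equilibrium.
Solve x² + 1.7e-05x − 5.95e-08 = 0 → x = 2.36 × 10^-4 M
% ionization = x/C₀ × 100% = 2.36 × 10^-4/0.0035 × 100% = 6.7%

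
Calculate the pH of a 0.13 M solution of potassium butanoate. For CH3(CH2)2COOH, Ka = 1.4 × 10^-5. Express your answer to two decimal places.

CH3(CH2)2COO- is the conjugate base of the weak acid CH3(CH2)2COOH.
Kb = Kw/Ka = 1.0×10^-14 / 1.4 × 10^-5 = 7.14 × 10^-10
Kb = [OH-]²/(0.13 − [OH-]) = 7.14 × 10^-10
Since Kb ≪ C₀, [OH-] ≈ √(Kb·C₀) = 9.63 × 10^-6 M.
pOH = −log(9.63 × 10^-6) = 5.02; pH = 14.00 − 5.02 = 8.98

pH = 8.98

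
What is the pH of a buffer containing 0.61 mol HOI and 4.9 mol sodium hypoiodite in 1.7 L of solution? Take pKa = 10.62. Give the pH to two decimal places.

Using pH = pKa + log([base]/[acid]) with [base]/[acid] = 4.9/0.61:
pH = 10.62 + (+0.905) = 11.52

pH = 11.52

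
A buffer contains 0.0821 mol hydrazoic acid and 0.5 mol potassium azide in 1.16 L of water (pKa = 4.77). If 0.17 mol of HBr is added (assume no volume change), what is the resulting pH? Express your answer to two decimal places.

pH = 4.89

After neutralization: n(HN3) = 0.252 mol, n(N3-) = 0.33 mol.
Henderson–Hasselbalch with mole ratio 0.33/0.252: pH = 4.77 + (+0.117)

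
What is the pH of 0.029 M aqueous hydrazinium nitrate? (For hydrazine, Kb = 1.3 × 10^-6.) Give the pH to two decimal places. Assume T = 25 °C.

pH = 4.83

N2H5+ is the conjugate acid of the weak base N2H4.
Ka = Kw/Kb = 1.0×10^-14 / 1.3 × 10^-6 = 7.69 × 10^-9
From the ICE table, Ka = x²/(0.029 − x) = 7.69 × 10^-9.
Assume x ≪ 0.029: x ≈ √(7.69 × 10^-9 × 0.029) = 1.49 × 10^-5 M
(x/C₀ = 0.051% < 5%, so the approximation holds.)
pH = −log[H+] = −log(1.49 × 10^-5) = 4.83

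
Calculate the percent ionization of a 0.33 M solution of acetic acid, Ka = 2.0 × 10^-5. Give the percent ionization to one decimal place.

CH3COOH ⇌ CH3COO- + H+; let x = [H+] at equilibrium.
x ≈ √(Ka·C₀) = √(2.0 × 10^-5 × 0.33) = 2.57 × 10^-3 M
% ionization = x/C₀ × 100% = 2.57 × 10^-3/0.33 × 100% = 0.8%

0.8%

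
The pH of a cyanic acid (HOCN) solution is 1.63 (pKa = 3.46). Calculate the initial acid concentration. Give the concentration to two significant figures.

C₀ = 1.6 M

[H+] = 10^(-1.63) = 2.34 × 10^-2 M = x
Ka = 10^(−3.46) = 3.47 × 10^-4
Ka = x²/(C₀ − x) ⇒ C₀ = x + x²/Ka
C₀ = 2.34 × 10^-2 + (2.34 × 10^-2)²/(3.47 × 10^-4) = 1.60 M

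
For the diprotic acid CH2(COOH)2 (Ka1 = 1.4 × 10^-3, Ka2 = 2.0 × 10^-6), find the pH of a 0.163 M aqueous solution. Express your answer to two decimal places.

Ka1 ≫ Ka2, so treat the first dissociation as the only significant source of H+.
Ka1 = x²/(0.163 − x) = 1.4 × 10^-3
Solving the quadratic: x = (−Ka1 + √(Ka1² + 4·Ka1·C₀))/2 = 1.44 × 10^-2 M
pH = −log(1.44 × 10^-2) = 1.84

pH = 1.84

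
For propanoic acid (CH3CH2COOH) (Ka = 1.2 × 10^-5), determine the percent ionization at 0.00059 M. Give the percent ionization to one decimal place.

CH3CH2COOH ⇌ CH3CH2COO- + H+; let x = [H+] at equilibrium.
Solve x² + 1.2e-05x − 7.08e-09 = 0 → x = 7.84 × 10^-5 M
% ionization = x/C₀ × 100% = 7.84 × 10^-5/0.00059 × 100% = 13.3%

13.3%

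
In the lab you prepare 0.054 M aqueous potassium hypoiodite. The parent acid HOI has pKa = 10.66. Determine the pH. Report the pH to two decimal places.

OI- is the conjugate base of the weak acid HOI.
Ka = 10^(−10.66) = 2.19 × 10^-11
Kb = Kw/Ka = 1.0×10^-14 / 2.19 × 10^-11 = 4.57 × 10^-4
Kb = [OH-]²/(0.054 − [OH-]) = 4.57 × 10^-4
Here C₀/Kb ≈ 118, so the small-[OH-] approximation fails. Use the quadratic:
[OH-] = (−Kb + √(Kb² + 4·Kb·C₀))/2 = 4.74 × 10^-3 M
pOH = −log(4.74 × 10^-3) = 2.32; pH = 14.00 − 2.32 = 11.68

pH = 11.68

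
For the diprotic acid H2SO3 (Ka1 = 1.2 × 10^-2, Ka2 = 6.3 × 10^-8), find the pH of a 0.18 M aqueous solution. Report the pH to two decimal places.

pH = 1.39

Ka1 ≫ Ka2, so treat the first dissociation as the only significant source of H+.
Ka1 = x²/(0.18 − x) = 1.2 × 10^-2
Solving the quadratic: x = (−Ka1 + √(Ka1² + 4·Ka1·C₀))/2 = 4.09 × 10^-2 M
pH = −log(4.09 × 10^-2) = 1.39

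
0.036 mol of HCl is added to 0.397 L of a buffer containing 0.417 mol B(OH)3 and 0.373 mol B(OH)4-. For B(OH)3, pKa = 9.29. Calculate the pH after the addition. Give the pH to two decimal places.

After neutralization: n(B(OH)3) = 0.453 mol, n(B(OH)4-) = 0.337 mol.
pH = pKa + log([A⁻]/[HA]) = 9.29 + log(0.337/0.453) = 9.29 -0.128

pH = 9.16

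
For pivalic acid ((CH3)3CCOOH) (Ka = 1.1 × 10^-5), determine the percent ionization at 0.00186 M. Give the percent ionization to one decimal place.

7.4%

(CH3)3CCOOH ⇌ (CH3)3CCOO- + H+; let x = [H+] at equilibrium.
Solve x² + 1.1e-05x − 2.05e-08 = 0 → x = 1.38 × 10^-4 M
% ionization = x/C₀ × 100% = 1.38 × 10^-4/0.00186 × 100% = 7.4%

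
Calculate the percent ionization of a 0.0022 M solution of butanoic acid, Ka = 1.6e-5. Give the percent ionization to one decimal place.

CH3(CH2)2COOH ⇌ CH3(CH2)2COO- + H+; let x = [H+] at equilibrium.
Solve x² + 1.6e-05x − 3.52e-08 = 0 → x = 1.80 × 10^-4 M
% ionization = x/C₀ × 100% = 1.80 × 10^-4/0.0022 × 100% = 8.2%

8.2%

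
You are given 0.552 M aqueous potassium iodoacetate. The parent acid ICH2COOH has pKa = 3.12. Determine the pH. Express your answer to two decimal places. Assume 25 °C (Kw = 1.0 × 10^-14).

pH = 8.43

ICH2COO- is the conjugate base of the weak acid ICH2COOH.
Ka = 10^(−3.12) = 7.59 × 10^-4
Kb = Kw/Ka = 1.0×10^-14 / 7.59 × 10^-4 = 1.32 × 10^-11
From the ICE table, Kb = [OH-]²/(0.552 − [OH-]) = 1.32 × 10^-11.
Assume [OH-] ≪ 0.552: [OH-] ≈ √(1.32 × 10^-11 × 0.552) = 2.70 × 10^-6 M
pOH = 5.57, so pH = 14.00 − pOH = 8.43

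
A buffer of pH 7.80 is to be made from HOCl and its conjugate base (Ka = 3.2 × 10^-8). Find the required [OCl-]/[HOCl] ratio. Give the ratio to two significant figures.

pKa = -log(3.2 × 10^-8) = 7.495
pH = pKa + log(r) ⇒ log(r) = 7.80 − 7.495 = +0.305
r = [OCl-]/[HOCl] = 10^(+0.305) = 2.02

ratio = 2.0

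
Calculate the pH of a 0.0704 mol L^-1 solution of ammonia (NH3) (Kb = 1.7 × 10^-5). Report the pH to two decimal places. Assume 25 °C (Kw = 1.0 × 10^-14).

NH3 + H2O ⇌ NH4+ + OH-
From the ICE table, Kb = [OH-]²/(0.0704 − [OH-]) = 1.7 × 10^-5.
Assume [OH-] ≪ 0.0704: [OH-] ≈ √(1.7 × 10^-5 × 0.0704) = 1.09 × 10^-3 M
pOH = 2.96, so pH = 14.00 − pOH = 11.04

pH = 11.04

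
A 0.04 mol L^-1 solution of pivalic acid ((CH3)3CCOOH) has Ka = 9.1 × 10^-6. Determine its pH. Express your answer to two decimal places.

(CH3)3CCOOH ⇌ (CH3)3CCOO- + H+
Ka = [H+]²/(0.04 − [H+]) = 9.1 × 10^-6
Since Ka ≪ C₀, [H+] ≈ √(Ka·C₀) = 6.03 × 10^-4 M.
pH = −log[H+] = −log(6.03 × 10^-4) = 3.22

pH = 3.22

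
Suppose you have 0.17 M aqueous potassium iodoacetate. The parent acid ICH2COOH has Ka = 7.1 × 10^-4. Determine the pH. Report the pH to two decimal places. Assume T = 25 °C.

pH = 8.19

ICH2COO- is the conjugate base of the weak acid ICH2COOH.
Kb = Kw/Ka = 1.0×10^-14 / 7.1 × 10^-4 = 1.41 × 10^-11
Kb = [OH-]²/(0.17 − [OH-]) = 1.41 × 10^-11
Since Kb ≪ C₀, [OH-] ≈ √(Kb·C₀) = 1.55 × 10^-6 M.
pOH = 5.81, so pH = 14.00 − pOH = 8.19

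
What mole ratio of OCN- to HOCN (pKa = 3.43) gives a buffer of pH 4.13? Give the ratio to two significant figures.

ratio = 5.0

pH = pKa + log(r) ⇒ log(r) = 4.13 − 3.43 = +0.70
r = [OCN-]/[HOCN] = 10^(+0.70) = 5.01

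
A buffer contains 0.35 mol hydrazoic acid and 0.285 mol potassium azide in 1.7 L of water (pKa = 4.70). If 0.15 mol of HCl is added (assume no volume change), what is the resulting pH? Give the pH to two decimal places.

pH = 4.13

After neutralization: n(HN3) = 0.5 mol, n(N3-) = 0.135 mol.
pH = pKa + log(n_N3-/n_HN3) = 4.70 + log(0.135/0.5) = 4.70 + (-0.569)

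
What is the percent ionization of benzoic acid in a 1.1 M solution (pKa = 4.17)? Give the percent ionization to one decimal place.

C6H5COOH ⇌ C6H5COO- + H+; let x = [H+] at equilibrium.
Ka = 10^(−4.17) = 6.76 × 10^-5
x ≈ √(Ka·C₀) = √(6.76 × 10^-5 × 1.1) = 8.62 × 10^-3 M
% ionization = x/C₀ × 100% = 8.62 × 10^-3/1.1 × 100% = 0.8%

0.8%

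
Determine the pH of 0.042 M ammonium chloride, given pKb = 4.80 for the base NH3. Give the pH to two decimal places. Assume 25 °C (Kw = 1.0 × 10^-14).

pH = 5.29

NH4+ is the conjugate acid of the weak base NH3.
Kb = 10^(−4.80) = 1.58 × 10^-5
Ka = Kw/Kb = 1.0×10^-14 / 1.58 × 10^-5 = 6.33 × 10^-10
Ka = x²/(0.042 − x) = 6.33 × 10^-10
Since Ka ≪ C₀, x ≈ √(Ka·C₀) = 5.16 × 10^-6 M.
pH = −log(5.16 × 10^-6) = 5.29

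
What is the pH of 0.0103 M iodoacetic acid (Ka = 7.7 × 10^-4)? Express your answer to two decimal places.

ICH2COOH ⇌ ICH2COO- + H+
From the ICE table, Ka = [H+]²/(0.0103 − [H+]) = 7.7 × 10^-4.
The 5% rule fails; solving [H+]² + Ka·[H+] − Ka·C₀ = 0 exactly:
[H+] = [−0.00077 + √(0.00077² + 3.17e-05)]/2 = 2.46 × 10^-3 M
pH = −log[H+] = −log(2.46 × 10^-3) = 2.61

pH = 2.61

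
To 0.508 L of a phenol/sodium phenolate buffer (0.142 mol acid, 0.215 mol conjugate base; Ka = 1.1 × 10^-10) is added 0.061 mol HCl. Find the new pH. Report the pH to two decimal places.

After neutralization: n(C6H5OH) = 0.203 mol, n(C6H5O-) = 0.154 mol.
pKa = −log(1.1 × 10^-10) = 9.959
pH = pKa + log([A⁻]/[HA]) = 9.959 + log(0.154/0.203) = 9.959 -0.120

pH = 9.84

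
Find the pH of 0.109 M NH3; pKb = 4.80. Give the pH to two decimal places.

NH3 + H2O ⇌ NH4+ + OH-
Kb = 10^(−4.80) = 1.58 × 10^-5
From the ICE table, Kb = x²/(0.109 − x) = 1.58 × 10^-5.
Since Kb ≪ C₀, x ≈ √(Kb·C₀) = 1.31 × 10^-3 M.
(x/C₀ = 1.2% < 5%, so the approximation holds.)
pOH = 2.88, so pH = 14.00 − pOH = 11.12

pH = 11.12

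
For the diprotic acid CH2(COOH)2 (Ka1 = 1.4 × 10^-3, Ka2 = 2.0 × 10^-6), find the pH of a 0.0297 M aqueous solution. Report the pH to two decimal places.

Ka1 ≫ Ka2, so treat the first dissociation as the only significant source of H+.
Ka1 = x²/(0.0297 − x) = 1.4 × 10^-3
Solving the quadratic: x = (−Ka1 + √(Ka1² + 4·Ka1·C₀))/2 = 5.79 × 10^-3 M
pH = −log(5.79 × 10^-3) = 2.24

pH = 2.24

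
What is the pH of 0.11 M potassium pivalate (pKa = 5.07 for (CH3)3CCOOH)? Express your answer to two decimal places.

pH = 9.06

(CH3)3CCOO- is the conjugate base of the weak acid (CH3)3CCOOH.
Ka = 10^(−5.07) = 8.51 × 10^-6
Kb = Kw/Ka = 1.0×10^-14 / 8.51 × 10^-6 = 1.18 × 10^-9
From the ICE table, Kb = [OH-]²/(0.11 − [OH-]) = 1.18 × 10^-9.
Assume [OH-] ≪ 0.11: [OH-] ≈ √(1.18 × 10^-9 × 0.11) = 1.14 × 10^-5 M
pOH = 4.94, so pH = 14.00 − pOH = 9.06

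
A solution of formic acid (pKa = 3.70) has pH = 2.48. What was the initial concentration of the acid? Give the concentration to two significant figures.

[H+] = 10^(-2.48) = 3.31 × 10^-3 M = x
Ka = 10^(−3.70) = 2.00 × 10^-4
Ka = x²/(C₀ − x) ⇒ C₀ = x + x²/Ka
C₀ = 3.31 × 10^-3 + (3.31 × 10^-3)²/(2.00 × 10^-4) = 5.81 × 10^-2 M

C₀ = 5.8 × 10^-2 M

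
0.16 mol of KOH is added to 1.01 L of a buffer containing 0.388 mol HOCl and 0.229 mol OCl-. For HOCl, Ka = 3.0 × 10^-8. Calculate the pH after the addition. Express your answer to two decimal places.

OH- converts HOCl to OCl-: HOCl → 0.228 mol, OCl- → 0.389 mol.
pKa = −log(3.0 × 10^-8) = 7.523
pH = pKa + log(n_OCl-/n_HOCl) = 7.523 + log(0.389/0.228) = 7.523 + (+0.232)

pH = 7.75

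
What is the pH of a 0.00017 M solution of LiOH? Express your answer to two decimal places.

LiOH is a strong base; [OH-] = 0.00017 M.
pOH = -log(0.00017) = 3.77
pH = 14.00 - 3.77 = 10.23

pH = 10.23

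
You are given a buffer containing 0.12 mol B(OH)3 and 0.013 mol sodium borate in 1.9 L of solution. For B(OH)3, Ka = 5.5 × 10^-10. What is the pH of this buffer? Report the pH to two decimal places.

pKa = −log(5.5 × 10^-10) = 9.260
pH = pKa + log([A⁻]/[HA]) = 9.260 + log(0.013/0.12)
pH = 9.260 + (-0.965) = 8.29

pH = 8.29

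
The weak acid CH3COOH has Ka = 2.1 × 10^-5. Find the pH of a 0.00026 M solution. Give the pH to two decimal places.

pH = 4.19

CH3COOH ⇌ CH3COO- + H+
From the ICE table, Ka = x²/(0.00026 − x) = 2.1 × 10^-5.
x is not negligible relative to C₀; solve x² + 2.1e-05·x − 5.46e-09 = 0.
x = [−2.1e-05 + √(2.1e-05² + 2.18e-08)]/2 = 6.41 × 10^-5 M
pH = −log(6.41 × 10^-5) = 4.19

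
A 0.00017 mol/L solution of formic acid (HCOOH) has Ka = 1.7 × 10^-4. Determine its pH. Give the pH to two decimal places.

pH = 3.98

HCOOH ⇌ HCOO- + H+
From the ICE table, Ka = x²/(0.00017 − x) = 1.7 × 10^-4.
Here C₀/Ka ≈ 1, so the small-x approximation fails. Use the quadratic:
x = (−Ka + √(Ka² + 4·Ka·C₀))/2 = 1.05 × 10^-4 M
pH = −log(1.05 × 10^-4) = 3.98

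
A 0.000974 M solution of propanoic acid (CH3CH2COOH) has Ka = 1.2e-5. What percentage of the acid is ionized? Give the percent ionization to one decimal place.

CH3CH2COOH ⇌ CH3CH2COO- + H+; let x = [H+] at equilibrium.
Solve x² + 1.2e-05x − 1.17e-08 = 0 → x = 1.02 × 10^-4 M
Fraction ionized = 1.02 × 10^-4 / 0.000974 = 0.1047 → 10.5%

10.5%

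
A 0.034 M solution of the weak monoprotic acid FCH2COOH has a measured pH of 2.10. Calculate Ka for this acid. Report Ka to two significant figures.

Ka = 2.4 × 10^-3

[H+] = 10^(-2.10) = 7.94 × 10^-3 M
At equilibrium [HA] = 0.034 − 7.94 × 10^-3 = 2.61 × 10^-2 M
Ka = [H+][A-]/[HA] = (7.94 × 10^-3)² / 2.61 × 10^-2 = 2.4 × 10^-3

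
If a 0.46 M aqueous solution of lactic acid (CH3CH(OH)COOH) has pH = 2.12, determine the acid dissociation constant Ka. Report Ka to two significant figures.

[H+] = 10^(-2.12) = 7.59 × 10^-3 M
At equilibrium [HA] = 0.46 − 7.59 × 10^-3 = 4.52 × 10^-1 M
Ka = [H+][A-]/[HA] = (7.59 × 10^-3)² / 4.52 × 10^-1 = 1.3 × 10^-4

Ka = 1.3 × 10^-4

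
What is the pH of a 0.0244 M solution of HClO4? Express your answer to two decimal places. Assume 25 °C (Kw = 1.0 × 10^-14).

HClO4 is a strong acid and dissociates completely, so [H+] = 0.0244 M.
pH = -log(0.0244) = 1.61

pH = 1.61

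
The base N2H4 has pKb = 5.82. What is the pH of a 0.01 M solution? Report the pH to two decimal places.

N2H4 + H2O ⇌ N2H5+ + OH-
Kb = 10^(−5.82) = 1.51 × 10^-6
Let x = [OH-] at equilibrium. Kb = x²/(0.01 − x).
Since Kb ≪ C₀, x ≈ √(Kb·C₀) = 1.23 × 10^-4 M.
pOH = 3.91, so pH = 14.00 − pOH = 10.09

pH = 10.09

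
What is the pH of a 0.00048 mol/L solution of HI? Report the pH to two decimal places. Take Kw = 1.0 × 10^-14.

HI is a strong acid and dissociates completely, so [H+] = 0.00048 M.
pH = -log(0.00048) = 3.32

pH = 3.32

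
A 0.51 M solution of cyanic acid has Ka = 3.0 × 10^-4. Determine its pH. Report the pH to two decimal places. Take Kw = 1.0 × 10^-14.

pH = 1.91

HOCN ⇌ OCN- + H+
From the ICE table, Ka = x²/(0.51 − x) = 3.0 × 10^-4.
Assume x ≪ 0.51: x ≈ √(3.0 × 10^-4 × 0.51) = 1.24 × 10^-2 M
Check: 2.4% ionized — well under 5%, approximation valid.
pH = −log[H+] = −log(1.24 × 10^-2) = 1.91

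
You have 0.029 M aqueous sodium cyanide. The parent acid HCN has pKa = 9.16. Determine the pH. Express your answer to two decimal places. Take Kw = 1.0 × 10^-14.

CN- is the conjugate base of the weak acid HCN.
Ka = 10^(−9.16) = 6.92 × 10^-10
Kb = Kw/Ka = 1.0×10^-14 / 6.92 × 10^-10 = 1.45 × 10^-5
Let x = [OH-] at equilibrium. Kb = x²/(0.029 − x).
Neglecting x in the denominator: x = √(1.45 × 10^-5 × 0.029) = 6.48 × 10^-4 M
(x/C₀ = 2.2% < 5%, so the approximation holds.)
pOH = 3.19, so pH = 14.00 − pOH = 10.81

pH = 10.81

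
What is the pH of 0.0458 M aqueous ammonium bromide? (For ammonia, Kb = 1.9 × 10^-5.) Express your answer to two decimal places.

NH4+ is the conjugate acid of the weak base NH3.
Ka = Kw/Kb = 1.0×10^-14 / 1.9 × 10^-5 = 5.26 × 10^-10
Ka = [H+]²/(0.0458 − [H+]) = 5.26 × 10^-10
Neglecting [H+] in the denominator: [H+] = √(5.26 × 10^-10 × 0.0458) = 4.91 × 10^-6 M
pH = −log(4.91 × 10^-6) = 5.31

pH = 5.31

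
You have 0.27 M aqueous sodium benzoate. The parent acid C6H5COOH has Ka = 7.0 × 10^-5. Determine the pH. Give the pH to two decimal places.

pH = 8.79

C6H5COO- is the conjugate base of the weak acid C6H5COOH.
Kb = Kw/Ka = 1.0×10^-14 / 7.0 × 10^-5 = 1.43 × 10^-10
Let x = [OH-] at equilibrium. Kb = x²/(0.27 − x).
Since Kb ≪ C₀, x ≈ √(Kb·C₀) = 6.21 × 10^-6 M.
Check: 0.0023% ionized — well under 5%, approximation valid.
pOH = 5.21, so pH = 14.00 − pOH = 8.79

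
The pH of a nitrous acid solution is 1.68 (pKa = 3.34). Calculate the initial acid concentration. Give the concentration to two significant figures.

[H+] = 10^(-1.68) = 2.09 × 10^-2 M = x
Ka = 10^(−3.34) = 4.57 × 10^-4
Ka = x²/(C₀ − x) ⇒ C₀ = x + x²/Ka
C₀ = 2.09 × 10^-2 + (2.09 × 10^-2)²/(4.57 × 10^-4) = 9.77 × 10^-1 M

C₀ = 9.8 × 10^-1 M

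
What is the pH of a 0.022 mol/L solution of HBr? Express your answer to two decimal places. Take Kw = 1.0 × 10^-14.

HBr is a strong acid and dissociates completely, so [H+] = 0.022 M.
pH = -log(0.022) = 1.66

pH = 1.66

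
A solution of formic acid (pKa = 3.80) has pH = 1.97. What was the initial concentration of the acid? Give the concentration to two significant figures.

[H+] = 10^(-1.97) = 1.07 × 10^-2 M = x
Ka = 10^(−3.80) = 1.58 × 10^-4
Ka = x²/(C₀ − x) ⇒ C₀ = x + x²/Ka
C₀ = 1.07 × 10^-2 + (1.07 × 10^-2)²/(1.58 × 10^-4) = 7.35 × 10^-1 M

C₀ = 7.4 × 10^-1 M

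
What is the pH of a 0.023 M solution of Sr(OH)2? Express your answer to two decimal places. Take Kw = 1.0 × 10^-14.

Sr(OH)2 is a strong base (each formula unit releases 2 OH-); [OH-] = 0.046 M.
pOH = -log(0.046) = 1.34
pH = 14.00 - 1.34 = 12.66

pH = 12.66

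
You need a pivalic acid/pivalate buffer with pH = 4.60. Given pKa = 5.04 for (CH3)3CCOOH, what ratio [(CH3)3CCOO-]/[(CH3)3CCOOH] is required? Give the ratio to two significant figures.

pH = pKa + log(r) ⇒ log(r) = 4.60 − 5.04 = -0.44
r = [(CH3)3CCOO-]/[(CH3)3CCOOH] = 10^(-0.44) = 0.363

ratio = 0.36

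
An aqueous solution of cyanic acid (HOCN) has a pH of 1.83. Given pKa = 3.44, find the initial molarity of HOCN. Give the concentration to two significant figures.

C₀ = 6.2 × 10^-1 M

[H+] = 10^(-1.83) = 1.48 × 10^-2 M = x
Ka = 10^(−3.44) = 3.63 × 10^-4
Ka = x²/(C₀ − x) ⇒ C₀ = x + x²/Ka
C₀ = 1.48 × 10^-2 + (1.48 × 10^-2)²/(3.63 × 10^-4) = 6.18 × 10^-1 M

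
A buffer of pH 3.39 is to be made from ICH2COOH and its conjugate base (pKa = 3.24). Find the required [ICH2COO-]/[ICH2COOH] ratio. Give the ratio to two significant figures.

pH = pKa + log(r) ⇒ log(r) = 3.39 − 3.24 = +0.15
r = [ICH2COO-]/[ICH2COOH] = 10^(+0.15) = 1.41

ratio = 1.4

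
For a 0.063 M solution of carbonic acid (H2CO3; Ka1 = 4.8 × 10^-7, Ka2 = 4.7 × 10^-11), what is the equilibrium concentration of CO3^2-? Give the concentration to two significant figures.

First ionization gives [H+] ≈ [HCO3-] = 1.74 × 10^-4 M.
Second step: Ka2 = [H+][CO3^2-]/[HCO3-] ≈ [CO3^2-] (since [H+] ≈ [HCO3-]).
So [CO3^2-] ≈ Ka2.

4.7 × 10^-11 M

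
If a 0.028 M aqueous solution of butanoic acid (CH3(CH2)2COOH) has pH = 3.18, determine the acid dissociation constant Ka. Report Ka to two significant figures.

Ka = 1.6 × 10^-5

[H+] = 10^(-3.18) = 6.61 × 10^-4 M
At equilibrium [HA] = 0.028 − 6.61 × 10^-4 = 2.73 × 10^-2 M
Ka = [H+][A-]/[HA] = (6.61 × 10^-4)² / 2.73 × 10^-2 = 1.6 × 10^-5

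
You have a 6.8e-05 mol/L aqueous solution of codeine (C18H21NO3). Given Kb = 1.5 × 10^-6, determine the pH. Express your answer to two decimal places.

C18H21NO3 + H2O ⇌ C18H22NO3+ + OH-
Kb = [OH-]²/(6.8e-05 − [OH-]) = 1.5 × 10^-6
The 5% rule fails; solving [OH-]² + Kb·[OH-] − Kb·C₀ = 0 exactly:
[OH-] = [−1.5e-06 + √(1.5e-06² + 4.08e-10)]/2 = 9.38 × 10^-6 M
pOH = 5.03, so pH = 14.00 − pOH = 8.97

pH = 8.97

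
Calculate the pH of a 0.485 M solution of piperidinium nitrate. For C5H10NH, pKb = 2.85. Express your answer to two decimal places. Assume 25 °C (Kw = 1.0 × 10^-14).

pH = 5.73

C5H10NH2+ is the conjugate acid of the weak base C5H10NH.
Kb = 10^(−2.85) = 1.41 × 10^-3
Ka = Kw/Kb = 1.0×10^-14 / 1.41 × 10^-3 = 7.09 × 10^-12
Let x = [H+] at equilibrium. Ka = x²/(0.485 − x).
Assume x ≪ 0.485: x ≈ √(7.09 × 10^-12 × 0.485) = 1.85 × 10^-6 M
Check: 0.00038% ionized — well under 5%, approximation valid.
pH = −log(1.85 × 10^-6) = 5.73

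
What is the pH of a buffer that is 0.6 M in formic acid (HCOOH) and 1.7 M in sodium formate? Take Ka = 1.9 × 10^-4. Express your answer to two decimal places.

pKa = −log(1.9 × 10^-4) = 3.721
pH = pKa + log([A⁻]/[HA]) = 3.721 + log(1.7/0.6)
pH = 3.721 + (+0.452) = 4.17

pH = 4.17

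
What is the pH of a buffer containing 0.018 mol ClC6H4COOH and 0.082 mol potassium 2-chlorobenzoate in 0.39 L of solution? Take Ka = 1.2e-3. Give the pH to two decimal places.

pH = 3.58

pKa = −log(1.2 × 10^-3) = 2.921
pH = pKa + log([A⁻]/[HA]) = 2.921 + log(0.082/0.018)
pH = 2.921 + (+0.659) = 3.58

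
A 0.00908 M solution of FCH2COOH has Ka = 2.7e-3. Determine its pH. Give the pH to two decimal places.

FCH2COOH ⇌ FCH2COO- + H+
Ka = x²/(0.00908 − x) = 2.7 × 10^-3
Here C₀/Ka ≈ 3.36, so the small-x approximation fails. Use the quadratic:
x = (−Ka + √(Ka² + 4·Ka·C₀))/2 = 3.78 × 10^-3 M
pH = −log(3.78 × 10^-3) = 2.42

pH = 2.42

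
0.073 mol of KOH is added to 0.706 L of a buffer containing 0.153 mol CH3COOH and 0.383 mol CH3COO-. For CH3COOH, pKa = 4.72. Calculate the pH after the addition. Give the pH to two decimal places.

After neutralization: n(CH3COOH) = 0.08 mol, n(CH3COO-) = 0.456 mol.
pH = pKa + log(n_CH3COO-/n_CH3COOH) = 4.72 + log(0.456/0.08) = 4.72 + (+0.756)

pH = 5.48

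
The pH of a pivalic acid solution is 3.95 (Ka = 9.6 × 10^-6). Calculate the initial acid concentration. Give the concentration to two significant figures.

C₀ = 1.4 × 10^-3 M

[H+] = 10^(-3.95) = 1.12 × 10^-4 M = x
Ka = x²/(C₀ − x) ⇒ C₀ = x + x²/Ka
C₀ = 1.12 × 10^-4 + (1.12 × 10^-4)²/(9.6 × 10^-6) = 1.42 × 10^-3 M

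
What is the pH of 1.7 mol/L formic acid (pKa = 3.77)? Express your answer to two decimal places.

HCOOH ⇌ HCOO- + H+
Ka = 10^(−3.77) = 1.70 × 10^-4
Ka = x²/(1.7 − x) = 1.70 × 10^-4
Neglecting x in the denominator: x = √(1.70 × 10^-4 × 1.7) = 1.70 × 10^-2 M
pH = −log(1.70 × 10^-2) = 1.77

pH = 1.77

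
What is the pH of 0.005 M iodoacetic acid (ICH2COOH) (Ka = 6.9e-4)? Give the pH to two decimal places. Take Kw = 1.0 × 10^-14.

pH = 2.81

ICH2COOH ⇌ ICH2COO- + H+
From the ICE table, Ka = [H+]²/(0.005 − [H+]) = 6.9 × 10^-4.
The 5% rule fails; solving [H+]² + Ka·[H+] − Ka·C₀ = 0 exactly:
[H+] = [−0.00069 + √(0.00069² + 1.38e-05)]/2 = 1.54 × 10^-3 M
pH = −log[H+] = −log(1.54 × 10^-3) = 2.81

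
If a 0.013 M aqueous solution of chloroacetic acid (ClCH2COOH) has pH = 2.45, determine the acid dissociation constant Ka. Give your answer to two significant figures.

Ka = 1.3 × 10^-3

[H+] = 10^(-2.45) = 3.55 × 10^-3 M
At equilibrium [HA] = 0.013 − 3.55 × 10^-3 = 9.45 × 10^-3 M
Ka = [H+][A-]/[HA] = (3.55 × 10^-3)² / 9.45 × 10^-3 = 1.3 × 10^-3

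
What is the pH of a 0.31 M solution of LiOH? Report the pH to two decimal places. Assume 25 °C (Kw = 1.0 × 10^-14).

LiOH is a strong base; [OH-] = 0.31 M.
pOH = -log(0.31) = 0.51
pH = 14.00 - 0.51 = 13.49

pH = 13.49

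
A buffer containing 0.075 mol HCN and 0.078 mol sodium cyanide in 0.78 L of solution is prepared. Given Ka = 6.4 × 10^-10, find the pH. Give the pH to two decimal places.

pH = 9.21

pKa = −log(6.4 × 10^-10) = 9.194
Using pH = pKa + log([base]/[acid]) with [base]/[acid] = 0.078/0.075:
pH = 9.194 + (+0.017) = 9.21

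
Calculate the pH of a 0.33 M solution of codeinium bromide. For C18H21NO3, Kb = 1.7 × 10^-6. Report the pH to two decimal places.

C18H22NO3+ is the conjugate acid of the weak base C18H21NO3.
Ka = Kw/Kb = 1.0×10^-14 / 1.7 × 10^-6 = 5.88 × 10^-9
From the ICE table, Ka = x²/(0.33 − x) = 5.88 × 10^-9.
Since Ka ≪ C₀, x ≈ √(Ka·C₀) = 4.40 × 10^-5 M.
Check: 0.013% ionized — well under 5%, approximation valid.
pH = −log[H+] = −log(4.40 × 10^-5) = 4.36

pH = 4.36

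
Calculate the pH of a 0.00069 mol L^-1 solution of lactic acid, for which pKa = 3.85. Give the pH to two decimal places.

pH = 3.60

CH3CH(OH)COOH ⇌ CH3CH(OH)COO- + H+
Ka = 10^(−3.85) = 1.41 × 10^-4
Ka = [H+]²/(0.00069 − [H+]) = 1.41 × 10^-4
The 5% rule fails; solving [H+]² + Ka·[H+] − Ka·C₀ = 0 exactly:
[H+] = [−0.000141 + √(0.000141² + 3.89e-07)]/2 = 2.49 × 10^-4 M
pH = −log[H+] = −log(2.49 × 10^-4) = 3.60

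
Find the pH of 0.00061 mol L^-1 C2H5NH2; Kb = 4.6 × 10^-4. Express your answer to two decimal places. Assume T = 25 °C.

pH = 10.54

C2H5NH2 + H2O ⇌ C2H5NH3+ + OH-
Kb = [OH-]²/(0.00061 − [OH-]) = 4.6 × 10^-4
The 5% rule fails; solving [OH-]² + Kb·[OH-] − Kb·C₀ = 0 exactly:
[OH-] = (−Kb + √(Kb² + 4·Kb·C₀))/2 = 3.47 × 10^-4 M
pOH = −log(3.47 × 10^-4) = 3.46; pH = 14.00 − 3.46 = 10.54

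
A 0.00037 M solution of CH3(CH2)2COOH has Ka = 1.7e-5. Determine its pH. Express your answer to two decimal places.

pH = 4.15

CH3(CH2)2COOH ⇌ CH3(CH2)2COO- + H+
From the ICE table, Ka = [H+]²/(0.00037 − [H+]) = 1.7 × 10^-5.
Here C₀/Ka ≈ 21.8, so the small-[H+] approximation fails. Use the quadratic:
[H+] = (−Ka + √(Ka² + 4·Ka·C₀))/2 = 7.13 × 10^-5 M
pH = −log[H+] = −log(7.13 × 10^-5) = 4.15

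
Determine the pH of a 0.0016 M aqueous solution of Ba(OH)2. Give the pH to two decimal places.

Ba(OH)2 is a strong base (each formula unit releases 2 OH-); [OH-] = 0.0032 M.
pOH = -log(0.0032) = 2.49
pH = 14.00 - 2.49 = 11.51

pH = 11.51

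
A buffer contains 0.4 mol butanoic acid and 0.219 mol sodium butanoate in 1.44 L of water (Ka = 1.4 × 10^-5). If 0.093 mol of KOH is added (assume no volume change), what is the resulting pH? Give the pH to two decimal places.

pH = 4.86

OH- converts CH3(CH2)2COOH to CH3(CH2)2COO-: CH3(CH2)2COOH → 0.307 mol, CH3(CH2)2COO- → 0.312 mol.
pKa = −log(1.4 × 10^-5) = 4.854
Henderson–Hasselbalch with mole ratio 0.312/0.307: pH = 4.854 + (+0.007)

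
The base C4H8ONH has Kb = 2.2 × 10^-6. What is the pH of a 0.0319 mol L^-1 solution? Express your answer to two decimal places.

pH = 10.42

C4H8ONH + H2O ⇌ C4H8ONH2+ + OH-
Let x = [OH-] at equilibrium. Kb = x²/(0.0319 − x).
Assume x ≪ 0.0319: x ≈ √(2.2 × 10^-6 × 0.0319) = 2.65 × 10^-4 M
(x/C₀ = 0.83% < 5%, so the approximation holds.)
pOH = −log(2.65 × 10^-4) = 3.58; pH = 14.00 − 3.58 = 10.42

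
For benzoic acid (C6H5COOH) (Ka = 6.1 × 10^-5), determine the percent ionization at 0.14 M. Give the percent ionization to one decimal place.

C6H5COOH ⇌ C6H5COO- + H+; let x = [H+] at equilibrium.
x ≈ √(Ka·C₀) = √(6.1 × 10^-5 × 0.14) = 2.92 × 10^-3 M
% ionization = x/C₀ × 100% = 2.92 × 10^-3/0.14 × 100% = 2.1%

2.1%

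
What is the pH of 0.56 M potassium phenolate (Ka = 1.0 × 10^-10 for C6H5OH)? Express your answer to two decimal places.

C6H5O- is the conjugate base of the weak acid C6H5OH.
Kb = Kw/Ka = 1.0×10^-14 / 1.0 × 10^-10 = 1.00 × 10^-4
Let x = [OH-] at equilibrium. Kb = x²/(0.56 − x).
Since Kb ≪ C₀, x ≈ √(Kb·C₀) = 7.48 × 10^-3 M.
pOH = −log(7.48 × 10^-3) = 2.13; pH = 14.00 − 2.13 = 11.87

pH = 11.87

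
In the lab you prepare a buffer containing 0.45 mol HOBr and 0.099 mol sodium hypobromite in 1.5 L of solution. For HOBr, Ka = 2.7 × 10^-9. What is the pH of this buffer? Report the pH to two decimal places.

pKa = −log(2.7 × 10^-9) = 8.569
pH = pKa + log([A⁻]/[HA]) = 8.569 + log(0.099/0.45)
pH = 8.569 + (-0.658) = 7.91

pH = 7.91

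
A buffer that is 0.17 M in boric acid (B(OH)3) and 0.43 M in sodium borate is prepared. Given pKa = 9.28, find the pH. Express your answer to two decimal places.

pH = 9.68

Henderson–Hasselbalch: pH = pKa + log([B(OH)4-]/[B(OH)3]) = 9.28 + log(0.43/0.17)
pH = 9.28 + (+0.403) = 9.68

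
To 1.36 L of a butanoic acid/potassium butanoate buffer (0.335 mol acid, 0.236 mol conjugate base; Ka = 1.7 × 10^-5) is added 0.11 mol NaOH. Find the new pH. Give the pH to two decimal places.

pH = 4.96

After neutralization: n(CH3(CH2)2COOH) = 0.225 mol, n(CH3(CH2)2COO-) = 0.346 mol.
pKa = −log(1.7 × 10^-5) = 4.770
pH = pKa + log(n_CH3(CH2)2COO-/n_CH3(CH2)2COOH) = 4.770 + log(0.346/0.225) = 4.770 + (+0.187)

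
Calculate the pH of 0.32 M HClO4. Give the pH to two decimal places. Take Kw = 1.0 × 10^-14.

pH = 0.49

HClO4 is a strong acid and dissociates completely, so [H+] = 0.32 M.
pH = -log(0.32) = 0.49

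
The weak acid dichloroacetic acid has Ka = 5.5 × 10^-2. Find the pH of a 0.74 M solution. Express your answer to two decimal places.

Cl2CHCOOH ⇌ Cl2CHCOO- + H+
Let x = [H+] at equilibrium. Ka = x²/(0.74 − x).
Here C₀/Ka ≈ 13.5, so the small-x approximation fails. Use the quadratic:
x = [−0.055 + √(0.055² + 0.163)]/2 = 1.76 × 10^-1 M
pH = −log(1.76 × 10^-1) = 0.75

pH = 0.75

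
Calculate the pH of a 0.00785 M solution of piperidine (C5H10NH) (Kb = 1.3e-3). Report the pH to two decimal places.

C5H10NH + H2O ⇌ C5H10NH2+ + OH-
From the ICE table, Kb = x²/(0.00785 − x) = 1.3 × 10^-3.
Here C₀/Kb ≈ 6.04, so the small-x approximation fails. Use the quadratic:
x = [−0.0013 + √(0.0013² + 4.08e-05)]/2 = 2.61 × 10^-3 M
pOH = −log(2.61 × 10^-3) = 2.58; pH = 14.00 − 2.58 = 11.42

pH = 11.42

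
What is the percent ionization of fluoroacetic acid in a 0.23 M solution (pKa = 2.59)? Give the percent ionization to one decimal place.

10.0%

FCH2COOH ⇌ FCH2COO- + H+; let x = [H+] at equilibrium.
Ka = 10^(−2.59) = 2.57 × 10^-3
Solve x² + 0.00257x − 0.000591 = 0 → x = 2.31 × 10^-2 M
Fraction ionized = 2.31 × 10^-2 / 0.23 = 0.1004 → 10.0%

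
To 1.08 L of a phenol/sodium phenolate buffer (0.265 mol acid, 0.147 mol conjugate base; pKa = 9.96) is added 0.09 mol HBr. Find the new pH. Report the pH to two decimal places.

After neutralization: n(C6H5OH) = 0.355 mol, n(C6H5O-) = 0.057 mol.
Henderson–Hasselbalch with mole ratio 0.057/0.355: pH = 9.96 + (-0.794)

pH = 9.17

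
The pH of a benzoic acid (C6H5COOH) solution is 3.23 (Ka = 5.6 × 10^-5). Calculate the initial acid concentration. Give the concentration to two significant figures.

C₀ = 6.8 × 10^-3 M

[H+] = 10^(-3.23) = 5.89 × 10^-4 M = x
Ka = x²/(C₀ − x) ⇒ C₀ = x + x²/Ka
C₀ = 5.89 × 10^-4 + (5.89 × 10^-4)²/(5.6 × 10^-5) = 6.78 × 10^-3 M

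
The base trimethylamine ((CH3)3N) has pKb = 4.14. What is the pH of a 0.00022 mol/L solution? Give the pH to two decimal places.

(CH3)3N + H2O ⇌ (CH3)3NH+ + OH-
Kb = 10^(−4.14) = 7.24 × 10^-5
Kb = x²/(0.00022 − x) = 7.24 × 10^-5
The 5% rule fails; solving x² + Kb·x − Kb·C₀ = 0 exactly:
x = [−7.24e-05 + √(7.24e-05² + 6.37e-08)]/2 = 9.51 × 10^-5 M
pOH = 4.02, so pH = 14.00 − pOH = 9.98

pH = 9.98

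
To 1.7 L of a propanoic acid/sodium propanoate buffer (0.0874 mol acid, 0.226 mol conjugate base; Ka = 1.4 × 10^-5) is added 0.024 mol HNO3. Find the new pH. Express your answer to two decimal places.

After neutralization: n(CH3CH2COOH) = 0.111 mol, n(CH3CH2COO-) = 0.202 mol.
pKa = −log(1.4 × 10^-5) = 4.854
pH = pKa + log([A⁻]/[HA]) = 4.854 + log(0.202/0.111) = 4.854 +0.260

pH = 5.11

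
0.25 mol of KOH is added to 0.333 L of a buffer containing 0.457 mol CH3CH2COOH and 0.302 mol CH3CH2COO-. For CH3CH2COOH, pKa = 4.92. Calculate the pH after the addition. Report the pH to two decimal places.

After neutralization: n(CH3CH2COOH) = 0.207 mol, n(CH3CH2COO-) = 0.552 mol.
pH = pKa + log([A⁻]/[HA]) = 4.92 + log(0.552/0.207) = 4.92 +0.426

pH = 5.35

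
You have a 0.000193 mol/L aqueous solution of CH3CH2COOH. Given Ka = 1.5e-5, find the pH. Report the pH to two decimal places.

CH3CH2COOH ⇌ CH3CH2COO- + H+
Ka = [H+]²/(0.000193 − [H+]) = 1.5 × 10^-5
The 5% rule fails; solving [H+]² + Ka·[H+] − Ka·C₀ = 0 exactly:
[H+] = (−Ka + √(Ka² + 4·Ka·C₀))/2 = 4.68 × 10^-5 M
pH = −log(4.68 × 10^-5) = 4.33

pH = 4.33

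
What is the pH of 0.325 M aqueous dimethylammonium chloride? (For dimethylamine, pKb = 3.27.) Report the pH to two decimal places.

(CH3)2NH2+ is the conjugate acid of the weak base (CH3)2NH.
Kb = 10^(−3.27) = 5.37 × 10^-4
Ka = Kw/Kb = 1.0×10^-14 / 5.37 × 10^-4 = 1.86 × 10^-11
Ka = [H+]²/(0.325 − [H+]) = 1.86 × 10^-11
Since Ka ≪ C₀, [H+] ≈ √(Ka·C₀) = 2.46 × 10^-6 M.
Check: 0.00076% ionized — well under 5%, approximation valid.
pH = −log[H+] = −log(2.46 × 10^-6) = 5.61

pH = 5.61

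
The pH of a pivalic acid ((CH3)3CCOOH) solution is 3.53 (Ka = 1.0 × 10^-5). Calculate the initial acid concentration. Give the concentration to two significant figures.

[H+] = 10^(-3.53) = 2.95 × 10^-4 M = x
Ka = x²/(C₀ − x) ⇒ C₀ = x + x²/Ka
C₀ = 2.95 × 10^-4 + (2.95 × 10^-4)²/(1.0 × 10^-5) = 9.00 × 10^-3 M

C₀ = 9.0 × 10^-3 M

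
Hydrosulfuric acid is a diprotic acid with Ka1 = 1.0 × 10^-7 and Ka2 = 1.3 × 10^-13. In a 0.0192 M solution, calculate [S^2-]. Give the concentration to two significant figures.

First ionization gives [H+] ≈ [HS-] = 4.38 × 10^-5 M.
Second step: Ka2 = [H+][S^2-]/[HS-] ≈ [S^2-] (since [H+] ≈ [HS-]).
So [S^2-] ≈ Ka2.

1.3 × 10^-13 M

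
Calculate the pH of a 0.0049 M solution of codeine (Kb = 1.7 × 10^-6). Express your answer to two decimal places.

pH = 9.96

C18H21NO3 + H2O ⇌ C18H22NO3+ + OH-
From the ICE table, Kb = [OH-]²/(0.0049 − [OH-]) = 1.7 × 10^-6.
Since Kb ≪ C₀, [OH-] ≈ √(Kb·C₀) = 9.13 × 10^-5 M.
Check: 1.9% ionized — well under 5%, approximation valid.
pOH = 4.04, so pH = 14.00 − pOH = 9.96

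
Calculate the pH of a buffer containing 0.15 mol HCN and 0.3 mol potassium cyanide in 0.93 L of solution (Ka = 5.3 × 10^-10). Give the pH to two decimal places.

pH = 9.58

pKa = −log(5.3 × 10^-10) = 9.276
Using pH = pKa + log([base]/[acid]) with [base]/[acid] = 0.3/0.15:
pH = 9.276 + (+0.301) = 9.58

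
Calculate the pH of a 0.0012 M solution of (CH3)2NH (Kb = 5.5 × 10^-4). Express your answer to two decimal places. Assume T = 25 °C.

(CH3)2NH + H2O ⇌ (CH3)2NH2+ + OH-
From the ICE table, Kb = [OH-]²/(0.0012 − [OH-]) = 5.5 × 10^-4.
The 5% rule fails; solving [OH-]² + Kb·[OH-] − Kb·C₀ = 0 exactly:
[OH-] = (−Kb + √(Kb² + 4·Kb·C₀))/2 = 5.83 × 10^-4 M
pOH = 3.23, so pH = 14.00 − pOH = 10.77

pH = 10.77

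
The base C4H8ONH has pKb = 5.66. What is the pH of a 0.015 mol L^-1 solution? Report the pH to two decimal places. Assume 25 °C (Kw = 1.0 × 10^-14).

C4H8ONH + H2O ⇌ C4H8ONH2+ + OH-
Kb = 10^(−5.66) = 2.19 × 10^-6
From the ICE table, Kb = [OH-]²/(0.015 − [OH-]) = 2.19 × 10^-6.
Since Kb ≪ C₀, [OH-] ≈ √(Kb·C₀) = 1.81 × 10^-4 M.
pOH = 3.74, so pH = 14.00 − pOH = 10.26

pH = 10.26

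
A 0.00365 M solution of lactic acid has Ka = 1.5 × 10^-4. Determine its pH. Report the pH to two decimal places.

CH3CH(OH)COOH ⇌ CH3CH(OH)COO- + H+
From the ICE table, Ka = [H+]²/(0.00365 − [H+]) = 1.5 × 10^-4.
Here C₀/Ka ≈ 24.3, so the small-[H+] approximation fails. Use the quadratic:
[H+] = [−0.00015 + √(0.00015² + 2.19e-06)]/2 = 6.69 × 10^-4 M
pH = −log[H+] = −log(6.69 × 10^-4) = 3.17

pH = 3.17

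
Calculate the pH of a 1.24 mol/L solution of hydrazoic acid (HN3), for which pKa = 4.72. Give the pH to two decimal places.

HN3 ⇌ N3- + H+
Ka = 10^(−4.72) = 1.91 × 10^-5
Ka = [H+]²/(1.24 − [H+]) = 1.91 × 10^-5
Neglecting [H+] in the denominator: [H+] = √(1.91 × 10^-5 × 1.24) = 4.87 × 10^-3 M
pH = −log[H+] = −log(4.87 × 10^-3) = 2.31

pH = 2.31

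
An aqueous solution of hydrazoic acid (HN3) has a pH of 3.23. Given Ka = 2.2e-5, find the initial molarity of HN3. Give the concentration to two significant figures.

C₀ = 1.6 × 10^-2 M

[H+] = 10^(-3.23) = 5.89 × 10^-4 M = x
Ka = x²/(C₀ − x) ⇒ C₀ = x + x²/Ka
C₀ = 5.89 × 10^-4 + (5.89 × 10^-4)²/(2.2 × 10^-5) = 1.64 × 10^-2 M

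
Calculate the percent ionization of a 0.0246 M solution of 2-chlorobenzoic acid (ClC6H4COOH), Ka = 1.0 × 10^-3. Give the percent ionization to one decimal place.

18.2%

ClC6H4COOH ⇌ ClC6H4COO- + H+; let x = [H+] at equilibrium.
Solve x² + 0.001x − 2.46e-05 = 0 → x = 4.48 × 10^-3 M
Fraction ionized = 4.48 × 10^-3 / 0.0246 = 0.1821 → 18.2%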